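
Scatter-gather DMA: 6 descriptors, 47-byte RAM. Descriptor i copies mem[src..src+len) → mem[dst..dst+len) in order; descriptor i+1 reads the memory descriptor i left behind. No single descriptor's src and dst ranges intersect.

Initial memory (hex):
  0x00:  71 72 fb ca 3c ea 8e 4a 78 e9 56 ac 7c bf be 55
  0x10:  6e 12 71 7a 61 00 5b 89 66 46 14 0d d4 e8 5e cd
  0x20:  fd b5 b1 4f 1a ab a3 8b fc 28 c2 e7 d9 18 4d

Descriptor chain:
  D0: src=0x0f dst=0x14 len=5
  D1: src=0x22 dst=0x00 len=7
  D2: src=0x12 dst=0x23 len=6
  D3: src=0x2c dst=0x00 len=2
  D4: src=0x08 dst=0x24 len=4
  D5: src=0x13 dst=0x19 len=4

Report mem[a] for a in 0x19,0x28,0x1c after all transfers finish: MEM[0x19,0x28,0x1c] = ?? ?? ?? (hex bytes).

  after D0: wrote 5B at 0x14 = 556e12717a
  after D1: wrote 7B at 0x00 = b14f1aaba38bfc
  after D2: wrote 6B at 0x23 = 717a556e1271
  after D3: wrote 2B at 0x00 = d918
  after D4: wrote 4B at 0x24 = 78e956ac
  after D5: wrote 4B at 0x19 = 7a556e12
query mem[0x19]=0x7a, mem[0x28]=0x71, mem[0x1c]=0x12

MEM[0x19,0x28,0x1c] = 7a 71 12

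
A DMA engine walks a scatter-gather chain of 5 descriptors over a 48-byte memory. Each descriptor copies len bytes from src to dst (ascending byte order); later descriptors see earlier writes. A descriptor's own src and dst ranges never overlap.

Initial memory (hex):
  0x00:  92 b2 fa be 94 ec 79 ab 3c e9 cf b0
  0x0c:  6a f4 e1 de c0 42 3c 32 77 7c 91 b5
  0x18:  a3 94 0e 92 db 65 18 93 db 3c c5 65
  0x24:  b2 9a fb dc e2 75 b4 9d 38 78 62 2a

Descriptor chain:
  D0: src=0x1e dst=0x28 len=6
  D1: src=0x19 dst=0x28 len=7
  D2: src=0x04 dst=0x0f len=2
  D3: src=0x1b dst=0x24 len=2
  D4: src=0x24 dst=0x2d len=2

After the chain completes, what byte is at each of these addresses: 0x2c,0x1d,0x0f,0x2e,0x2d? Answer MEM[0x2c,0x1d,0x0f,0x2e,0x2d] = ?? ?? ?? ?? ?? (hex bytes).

[0] 0x1e->0x28 len=6 : 18 93 db 3c c5 65
[1] 0x19->0x28 len=7 : 94 0e 92 db 65 18 93
[2] 0x04->0x0f len=2 : 94 ec
[3] 0x1b->0x24 len=2 : 92 db
[4] 0x24->0x2d len=2 : 92 db
query mem[0x2c]=0x65, mem[0x1d]=0x65, mem[0x0f]=0x94, mem[0x2e]=0xdb, mem[0x2d]=0x92

MEM[0x2c,0x1d,0x0f,0x2e,0x2d] = 65 65 94 db 92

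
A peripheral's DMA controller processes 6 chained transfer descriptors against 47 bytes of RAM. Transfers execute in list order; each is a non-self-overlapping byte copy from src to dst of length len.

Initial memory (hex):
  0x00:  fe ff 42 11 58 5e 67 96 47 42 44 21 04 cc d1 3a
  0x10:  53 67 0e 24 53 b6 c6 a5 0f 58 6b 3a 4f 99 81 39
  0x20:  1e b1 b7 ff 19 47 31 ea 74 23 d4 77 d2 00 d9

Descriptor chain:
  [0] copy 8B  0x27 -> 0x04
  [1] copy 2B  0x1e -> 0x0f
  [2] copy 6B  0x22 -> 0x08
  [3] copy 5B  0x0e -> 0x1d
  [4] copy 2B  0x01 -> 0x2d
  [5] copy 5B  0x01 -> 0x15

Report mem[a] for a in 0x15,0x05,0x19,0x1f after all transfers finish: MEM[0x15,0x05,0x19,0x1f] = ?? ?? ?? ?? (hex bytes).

MEM[0x15,0x05,0x19,0x1f] = ff 74 74 39

  after D0: wrote 8B at 0x04 = ea7423d477d200d9
  after D1: wrote 2B at 0x0f = 8139
  after D2: wrote 6B at 0x08 = b7ff194731ea
  after D3: wrote 5B at 0x1d = d18139670e
  after D4: wrote 2B at 0x2d = ff42
  after D5: wrote 5B at 0x15 = ff4211ea74
query mem[0x15]=0xff, mem[0x05]=0x74, mem[0x19]=0x74, mem[0x1f]=0x39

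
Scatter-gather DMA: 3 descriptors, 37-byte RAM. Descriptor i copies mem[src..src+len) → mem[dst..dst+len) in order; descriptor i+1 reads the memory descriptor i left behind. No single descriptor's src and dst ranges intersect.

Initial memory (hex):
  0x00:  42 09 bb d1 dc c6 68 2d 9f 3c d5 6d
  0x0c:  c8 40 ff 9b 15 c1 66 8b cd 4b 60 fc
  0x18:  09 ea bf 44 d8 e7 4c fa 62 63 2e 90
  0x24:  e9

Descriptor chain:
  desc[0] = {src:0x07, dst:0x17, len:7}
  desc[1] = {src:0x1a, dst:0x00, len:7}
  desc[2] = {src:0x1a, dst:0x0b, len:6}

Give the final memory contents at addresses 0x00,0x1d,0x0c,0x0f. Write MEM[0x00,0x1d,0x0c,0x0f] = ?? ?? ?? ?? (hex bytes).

MEM[0x00,0x1d,0x0c,0x0f] = d5 40 6d 4c

  after D0: wrote 7B at 0x17 = 2d9f3cd56dc840
  after D1: wrote 7B at 0x00 = d56dc8404cfa62
  after D2: wrote 6B at 0x0b = d56dc8404cfa
query mem[0x00]=0xd5, mem[0x1d]=0x40, mem[0x0c]=0x6d, mem[0x0f]=0x4c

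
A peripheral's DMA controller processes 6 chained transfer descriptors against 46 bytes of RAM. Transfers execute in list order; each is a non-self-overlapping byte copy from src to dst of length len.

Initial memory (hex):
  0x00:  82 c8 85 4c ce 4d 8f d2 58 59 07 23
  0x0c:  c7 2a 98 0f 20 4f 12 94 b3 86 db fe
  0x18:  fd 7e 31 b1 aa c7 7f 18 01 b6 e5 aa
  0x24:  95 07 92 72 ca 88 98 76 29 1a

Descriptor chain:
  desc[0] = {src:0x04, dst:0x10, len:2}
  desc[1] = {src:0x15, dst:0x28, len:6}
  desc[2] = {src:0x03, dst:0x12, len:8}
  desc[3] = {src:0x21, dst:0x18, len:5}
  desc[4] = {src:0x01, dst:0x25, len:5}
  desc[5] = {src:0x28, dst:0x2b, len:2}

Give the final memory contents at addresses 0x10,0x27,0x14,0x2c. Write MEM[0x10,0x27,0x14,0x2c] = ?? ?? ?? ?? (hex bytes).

MEM[0x10,0x27,0x14,0x2c] = ce 4c 4d 4d

#0 dst[0x10+2] := {0xce,0x4d}
#1 dst[0x28+6] := {0x86,0xdb,0xfe,0xfd,0x7e,0x31}
#2 dst[0x12+8] := {0x4c,0xce,0x4d,0x8f,0xd2,0x58,0x59,0x07}
#3 dst[0x18+5] := {0xb6,0xe5,0xaa,0x95,0x07}
#4 dst[0x25+5] := {0xc8,0x85,0x4c,0xce,0x4d}
#5 dst[0x2b+2] := {0xce,0x4d}
query mem[0x10]=0xce, mem[0x27]=0x4c, mem[0x14]=0x4d, mem[0x2c]=0x4d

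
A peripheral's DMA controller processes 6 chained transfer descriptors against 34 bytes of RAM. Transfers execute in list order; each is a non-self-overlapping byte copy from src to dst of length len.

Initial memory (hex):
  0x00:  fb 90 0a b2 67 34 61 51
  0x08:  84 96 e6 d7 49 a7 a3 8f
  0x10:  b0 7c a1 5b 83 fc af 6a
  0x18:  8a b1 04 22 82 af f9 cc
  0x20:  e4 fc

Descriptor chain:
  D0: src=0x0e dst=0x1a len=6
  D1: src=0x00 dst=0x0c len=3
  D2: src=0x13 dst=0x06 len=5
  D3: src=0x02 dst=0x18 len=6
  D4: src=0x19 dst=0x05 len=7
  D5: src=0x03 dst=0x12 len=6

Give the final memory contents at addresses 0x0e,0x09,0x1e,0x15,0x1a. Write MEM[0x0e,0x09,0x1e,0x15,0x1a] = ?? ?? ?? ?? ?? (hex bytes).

MEM[0x0e,0x09,0x1e,0x15,0x1a] = 0a 83 a1 67 67

[0] 0x0e->0x1a len=6 : a3 8f b0 7c a1 5b
[1] 0x00->0x0c len=3 : fb 90 0a
[2] 0x13->0x06 len=5 : 5b 83 fc af 6a
[3] 0x02->0x18 len=6 : 0a b2 67 34 5b 83
[4] 0x19->0x05 len=7 : b2 67 34 5b 83 a1 5b
[5] 0x03->0x12 len=6 : b2 67 b2 67 34 5b
query mem[0x0e]=0x0a, mem[0x09]=0x83, mem[0x1e]=0xa1, mem[0x15]=0x67, mem[0x1a]=0x67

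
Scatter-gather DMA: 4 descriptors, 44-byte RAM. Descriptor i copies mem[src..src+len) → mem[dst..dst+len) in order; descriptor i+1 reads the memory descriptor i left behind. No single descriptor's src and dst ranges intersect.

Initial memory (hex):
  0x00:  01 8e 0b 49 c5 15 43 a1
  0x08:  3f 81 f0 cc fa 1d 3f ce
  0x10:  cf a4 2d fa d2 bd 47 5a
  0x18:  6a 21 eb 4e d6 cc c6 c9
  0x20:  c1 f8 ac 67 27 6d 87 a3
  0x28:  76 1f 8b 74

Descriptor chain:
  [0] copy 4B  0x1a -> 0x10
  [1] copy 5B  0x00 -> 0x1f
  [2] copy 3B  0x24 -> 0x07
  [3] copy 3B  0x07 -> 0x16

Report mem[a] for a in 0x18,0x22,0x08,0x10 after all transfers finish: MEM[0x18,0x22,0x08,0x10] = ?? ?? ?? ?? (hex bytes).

D0: mem[0x10..0x13] <- [eb 4e d6 cc]
D1: mem[0x1f..0x23] <- [01 8e 0b 49 c5]
D2: mem[0x07..0x09] <- [27 6d 87]
D3: mem[0x16..0x18] <- [27 6d 87]
query mem[0x18]=0x87, mem[0x22]=0x49, mem[0x08]=0x6d, mem[0x10]=0xeb

MEM[0x18,0x22,0x08,0x10] = 87 49 6d eb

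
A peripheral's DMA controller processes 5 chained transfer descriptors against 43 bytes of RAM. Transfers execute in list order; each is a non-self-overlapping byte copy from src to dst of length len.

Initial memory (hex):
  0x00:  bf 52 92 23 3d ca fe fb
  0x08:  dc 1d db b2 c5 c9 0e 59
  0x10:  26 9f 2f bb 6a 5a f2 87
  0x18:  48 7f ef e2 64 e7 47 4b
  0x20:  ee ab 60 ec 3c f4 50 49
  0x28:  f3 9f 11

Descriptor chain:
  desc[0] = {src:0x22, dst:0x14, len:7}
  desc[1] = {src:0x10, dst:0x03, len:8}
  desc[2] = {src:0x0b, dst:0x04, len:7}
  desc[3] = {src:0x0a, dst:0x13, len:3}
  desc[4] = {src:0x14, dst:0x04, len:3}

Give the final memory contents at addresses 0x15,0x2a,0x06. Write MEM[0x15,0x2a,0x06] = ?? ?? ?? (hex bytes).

MEM[0x15,0x2a,0x06] = c5 11 3c

  after D0: wrote 7B at 0x14 = 60ec3cf45049f3
  after D1: wrote 8B at 0x03 = 269f2fbb60ec3cf4
  after D2: wrote 7B at 0x04 = b2c5c90e59269f
  after D3: wrote 3B at 0x13 = 9fb2c5
  after D4: wrote 3B at 0x04 = b2c53c
query mem[0x15]=0xc5, mem[0x2a]=0x11, mem[0x06]=0x3c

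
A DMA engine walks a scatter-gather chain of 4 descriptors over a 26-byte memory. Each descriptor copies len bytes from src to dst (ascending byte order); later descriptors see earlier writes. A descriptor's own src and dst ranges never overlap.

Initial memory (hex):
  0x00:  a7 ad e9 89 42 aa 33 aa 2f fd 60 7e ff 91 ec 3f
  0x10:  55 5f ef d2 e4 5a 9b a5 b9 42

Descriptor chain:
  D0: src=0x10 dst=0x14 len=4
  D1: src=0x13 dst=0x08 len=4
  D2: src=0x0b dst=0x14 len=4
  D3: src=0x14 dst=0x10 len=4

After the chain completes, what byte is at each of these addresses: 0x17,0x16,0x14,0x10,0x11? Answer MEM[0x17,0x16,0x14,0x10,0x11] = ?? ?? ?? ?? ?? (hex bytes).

MEM[0x17,0x16,0x14,0x10,0x11] = ec 91 ef ef ff

D0: mem[0x14..0x17] <- [55 5f ef d2]
D1: mem[0x08..0x0b] <- [d2 55 5f ef]
D2: mem[0x14..0x17] <- [ef ff 91 ec]
D3: mem[0x10..0x13] <- [ef ff 91 ec]
query mem[0x17]=0xec, mem[0x16]=0x91, mem[0x14]=0xef, mem[0x10]=0xef, mem[0x11]=0xff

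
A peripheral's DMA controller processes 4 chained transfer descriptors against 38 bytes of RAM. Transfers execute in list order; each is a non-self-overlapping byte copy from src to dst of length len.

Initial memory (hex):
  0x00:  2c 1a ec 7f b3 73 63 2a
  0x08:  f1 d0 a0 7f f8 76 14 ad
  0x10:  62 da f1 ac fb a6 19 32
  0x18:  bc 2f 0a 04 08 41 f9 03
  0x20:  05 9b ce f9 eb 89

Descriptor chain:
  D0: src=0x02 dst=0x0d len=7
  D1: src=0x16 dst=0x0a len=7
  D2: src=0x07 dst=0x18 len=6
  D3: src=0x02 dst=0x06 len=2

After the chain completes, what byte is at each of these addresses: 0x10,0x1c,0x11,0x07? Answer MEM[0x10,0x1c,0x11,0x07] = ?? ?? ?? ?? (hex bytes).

MEM[0x10,0x1c,0x11,0x07] = 08 32 63 7f

  after D0: wrote 7B at 0x0d = ec7fb373632af1
  after D1: wrote 7B at 0x0a = 1932bc2f0a0408
  after D2: wrote 6B at 0x18 = 2af1d01932bc
  after D3: wrote 2B at 0x06 = ec7f
query mem[0x10]=0x08, mem[0x1c]=0x32, mem[0x11]=0x63, mem[0x07]=0x7f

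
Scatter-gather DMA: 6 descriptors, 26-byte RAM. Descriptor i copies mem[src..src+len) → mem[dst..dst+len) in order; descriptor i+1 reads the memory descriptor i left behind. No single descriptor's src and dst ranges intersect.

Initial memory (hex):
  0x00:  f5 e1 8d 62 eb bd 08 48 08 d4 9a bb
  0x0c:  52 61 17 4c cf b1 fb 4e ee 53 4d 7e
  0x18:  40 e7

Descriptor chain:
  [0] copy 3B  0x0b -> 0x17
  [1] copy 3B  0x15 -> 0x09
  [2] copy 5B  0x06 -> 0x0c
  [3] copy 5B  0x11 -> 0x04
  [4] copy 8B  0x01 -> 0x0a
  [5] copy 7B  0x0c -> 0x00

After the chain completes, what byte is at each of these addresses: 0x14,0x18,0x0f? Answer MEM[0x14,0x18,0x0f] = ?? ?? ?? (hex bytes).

#0 dst[0x17+3] := {0xbb,0x52,0x61}
#1 dst[0x09+3] := {0x53,0x4d,0xbb}
#2 dst[0x0c+5] := {0x08,0x48,0x08,0x53,0x4d}
#3 dst[0x04+5] := {0xb1,0xfb,0x4e,0xee,0x53}
#4 dst[0x0a+8] := {0xe1,0x8d,0x62,0xb1,0xfb,0x4e,0xee,0x53}
#5 dst[0x00+7] := {0x62,0xb1,0xfb,0x4e,0xee,0x53,0xfb}
query mem[0x14]=0xee, mem[0x18]=0x52, mem[0x0f]=0x4e

MEM[0x14,0x18,0x0f] = ee 52 4e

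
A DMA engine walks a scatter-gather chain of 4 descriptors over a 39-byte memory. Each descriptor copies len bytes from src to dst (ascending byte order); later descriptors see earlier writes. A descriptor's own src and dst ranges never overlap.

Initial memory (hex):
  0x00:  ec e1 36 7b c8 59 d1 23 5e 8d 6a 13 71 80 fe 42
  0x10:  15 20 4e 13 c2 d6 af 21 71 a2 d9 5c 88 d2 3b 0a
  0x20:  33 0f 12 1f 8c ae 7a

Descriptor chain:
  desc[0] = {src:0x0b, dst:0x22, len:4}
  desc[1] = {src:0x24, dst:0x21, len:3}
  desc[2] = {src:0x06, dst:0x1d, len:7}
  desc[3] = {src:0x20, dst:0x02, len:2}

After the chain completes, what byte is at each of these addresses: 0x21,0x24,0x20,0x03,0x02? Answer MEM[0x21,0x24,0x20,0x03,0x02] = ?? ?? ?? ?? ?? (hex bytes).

#0 dst[0x22+4] := {0x13,0x71,0x80,0xfe}
#1 dst[0x21+3] := {0x80,0xfe,0x7a}
#2 dst[0x1d+7] := {0xd1,0x23,0x5e,0x8d,0x6a,0x13,0x71}
#3 dst[0x02+2] := {0x8d,0x6a}
query mem[0x21]=0x6a, mem[0x24]=0x80, mem[0x20]=0x8d, mem[0x03]=0x6a, mem[0x02]=0x8d

MEM[0x21,0x24,0x20,0x03,0x02] = 6a 80 8d 6a 8d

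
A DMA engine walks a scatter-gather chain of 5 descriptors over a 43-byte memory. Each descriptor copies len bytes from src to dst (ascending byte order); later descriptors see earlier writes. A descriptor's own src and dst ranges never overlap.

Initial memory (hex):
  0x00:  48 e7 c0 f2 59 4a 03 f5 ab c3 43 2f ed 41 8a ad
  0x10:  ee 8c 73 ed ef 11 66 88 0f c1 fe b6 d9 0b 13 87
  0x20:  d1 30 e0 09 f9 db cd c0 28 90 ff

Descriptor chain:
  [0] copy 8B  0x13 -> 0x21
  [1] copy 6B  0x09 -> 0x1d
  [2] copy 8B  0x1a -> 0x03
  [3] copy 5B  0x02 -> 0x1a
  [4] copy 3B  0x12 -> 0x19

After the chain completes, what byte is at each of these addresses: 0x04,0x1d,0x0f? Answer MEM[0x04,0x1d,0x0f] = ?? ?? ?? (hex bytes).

D0: mem[0x21..0x28] <- [ed ef 11 66 88 0f c1 fe]
D1: mem[0x1d..0x22] <- [c3 43 2f ed 41 8a]
D2: mem[0x03..0x0a] <- [fe b6 d9 c3 43 2f ed 41]
D3: mem[0x1a..0x1e] <- [c0 fe b6 d9 c3]
D4: mem[0x19..0x1b] <- [73 ed ef]
query mem[0x04]=0xb6, mem[0x1d]=0xd9, mem[0x0f]=0xad

MEM[0x04,0x1d,0x0f] = b6 d9 ad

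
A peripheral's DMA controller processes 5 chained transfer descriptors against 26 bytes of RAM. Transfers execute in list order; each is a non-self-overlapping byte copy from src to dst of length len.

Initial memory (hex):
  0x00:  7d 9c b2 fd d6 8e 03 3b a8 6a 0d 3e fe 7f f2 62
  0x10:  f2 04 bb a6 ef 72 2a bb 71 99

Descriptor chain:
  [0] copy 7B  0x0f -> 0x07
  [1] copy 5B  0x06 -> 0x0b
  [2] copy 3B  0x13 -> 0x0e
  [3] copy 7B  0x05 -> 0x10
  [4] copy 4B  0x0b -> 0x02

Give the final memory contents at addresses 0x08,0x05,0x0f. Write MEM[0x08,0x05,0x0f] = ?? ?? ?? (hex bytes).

#0 dst[0x07+7] := {0x62,0xf2,0x04,0xbb,0xa6,0xef,0x72}
#1 dst[0x0b+5] := {0x03,0x62,0xf2,0x04,0xbb}
#2 dst[0x0e+3] := {0xa6,0xef,0x72}
#3 dst[0x10+7] := {0x8e,0x03,0x62,0xf2,0x04,0xbb,0x03}
#4 dst[0x02+4] := {0x03,0x62,0xf2,0xa6}
query mem[0x08]=0xf2, mem[0x05]=0xa6, mem[0x0f]=0xef

MEM[0x08,0x05,0x0f] = f2 a6 ef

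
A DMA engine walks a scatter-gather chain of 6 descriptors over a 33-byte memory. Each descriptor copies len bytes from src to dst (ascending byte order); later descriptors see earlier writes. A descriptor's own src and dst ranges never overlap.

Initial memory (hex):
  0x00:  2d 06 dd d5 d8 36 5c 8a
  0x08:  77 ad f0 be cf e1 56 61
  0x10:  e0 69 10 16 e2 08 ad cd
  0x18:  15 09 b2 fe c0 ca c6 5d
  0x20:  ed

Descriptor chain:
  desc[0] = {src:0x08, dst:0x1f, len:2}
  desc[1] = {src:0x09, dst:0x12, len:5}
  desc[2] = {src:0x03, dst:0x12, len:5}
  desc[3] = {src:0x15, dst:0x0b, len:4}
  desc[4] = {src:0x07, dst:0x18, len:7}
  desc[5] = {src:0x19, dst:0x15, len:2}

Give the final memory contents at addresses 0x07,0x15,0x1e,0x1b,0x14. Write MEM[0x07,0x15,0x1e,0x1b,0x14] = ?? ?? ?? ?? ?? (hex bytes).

[0] 0x08->0x1f len=2 : 77 ad
[1] 0x09->0x12 len=5 : ad f0 be cf e1
[2] 0x03->0x12 len=5 : d5 d8 36 5c 8a
[3] 0x15->0x0b len=4 : 5c 8a cd 15
[4] 0x07->0x18 len=7 : 8a 77 ad f0 5c 8a cd
[5] 0x19->0x15 len=2 : 77 ad
query mem[0x07]=0x8a, mem[0x15]=0x77, mem[0x1e]=0xcd, mem[0x1b]=0xf0, mem[0x14]=0x36

MEM[0x07,0x15,0x1e,0x1b,0x14] = 8a 77 cd f0 36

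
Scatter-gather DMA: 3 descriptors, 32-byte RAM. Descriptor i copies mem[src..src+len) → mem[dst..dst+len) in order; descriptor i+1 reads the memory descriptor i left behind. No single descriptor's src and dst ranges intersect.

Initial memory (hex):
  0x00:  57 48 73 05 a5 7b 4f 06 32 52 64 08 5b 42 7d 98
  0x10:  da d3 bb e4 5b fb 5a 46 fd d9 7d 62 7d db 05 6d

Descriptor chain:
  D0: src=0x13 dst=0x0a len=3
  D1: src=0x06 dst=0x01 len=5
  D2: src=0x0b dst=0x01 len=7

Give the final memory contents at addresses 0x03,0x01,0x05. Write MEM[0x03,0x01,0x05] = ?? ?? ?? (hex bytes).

MEM[0x03,0x01,0x05] = 42 5b 98

[0] 0x13->0x0a len=3 : e4 5b fb
[1] 0x06->0x01 len=5 : 4f 06 32 52 e4
[2] 0x0b->0x01 len=7 : 5b fb 42 7d 98 da d3
query mem[0x03]=0x42, mem[0x01]=0x5b, mem[0x05]=0x98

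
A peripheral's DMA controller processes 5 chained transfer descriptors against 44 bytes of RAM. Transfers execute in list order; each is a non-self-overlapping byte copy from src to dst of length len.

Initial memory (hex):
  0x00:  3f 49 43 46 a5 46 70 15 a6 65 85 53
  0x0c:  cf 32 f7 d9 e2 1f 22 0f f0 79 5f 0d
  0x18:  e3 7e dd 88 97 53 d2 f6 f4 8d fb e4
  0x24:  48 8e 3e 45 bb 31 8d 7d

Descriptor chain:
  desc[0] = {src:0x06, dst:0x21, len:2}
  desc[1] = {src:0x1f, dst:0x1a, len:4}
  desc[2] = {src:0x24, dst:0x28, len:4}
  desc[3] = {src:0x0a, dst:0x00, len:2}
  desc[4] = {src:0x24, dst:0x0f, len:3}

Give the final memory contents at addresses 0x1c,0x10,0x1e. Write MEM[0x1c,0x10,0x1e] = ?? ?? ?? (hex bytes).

MEM[0x1c,0x10,0x1e] = 70 8e d2

  after D0: wrote 2B at 0x21 = 7015
  after D1: wrote 4B at 0x1a = f6f47015
  after D2: wrote 4B at 0x28 = 488e3e45
  after D3: wrote 2B at 0x00 = 8553
  after D4: wrote 3B at 0x0f = 488e3e
query mem[0x1c]=0x70, mem[0x10]=0x8e, mem[0x1e]=0xd2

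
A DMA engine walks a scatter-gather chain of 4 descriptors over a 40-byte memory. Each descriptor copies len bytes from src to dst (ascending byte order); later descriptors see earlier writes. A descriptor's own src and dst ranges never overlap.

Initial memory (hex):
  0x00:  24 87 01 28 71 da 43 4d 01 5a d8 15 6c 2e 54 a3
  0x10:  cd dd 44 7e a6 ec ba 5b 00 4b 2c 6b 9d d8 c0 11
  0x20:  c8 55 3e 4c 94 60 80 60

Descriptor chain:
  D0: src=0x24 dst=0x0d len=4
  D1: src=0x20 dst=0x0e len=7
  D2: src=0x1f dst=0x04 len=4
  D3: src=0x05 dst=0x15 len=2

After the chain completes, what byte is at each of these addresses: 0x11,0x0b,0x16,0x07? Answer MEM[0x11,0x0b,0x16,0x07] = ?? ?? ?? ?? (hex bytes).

MEM[0x11,0x0b,0x16,0x07] = 4c 15 55 3e

[0] 0x24->0x0d len=4 : 94 60 80 60
[1] 0x20->0x0e len=7 : c8 55 3e 4c 94 60 80
[2] 0x1f->0x04 len=4 : 11 c8 55 3e
[3] 0x05->0x15 len=2 : c8 55
query mem[0x11]=0x4c, mem[0x0b]=0x15, mem[0x16]=0x55, mem[0x07]=0x3e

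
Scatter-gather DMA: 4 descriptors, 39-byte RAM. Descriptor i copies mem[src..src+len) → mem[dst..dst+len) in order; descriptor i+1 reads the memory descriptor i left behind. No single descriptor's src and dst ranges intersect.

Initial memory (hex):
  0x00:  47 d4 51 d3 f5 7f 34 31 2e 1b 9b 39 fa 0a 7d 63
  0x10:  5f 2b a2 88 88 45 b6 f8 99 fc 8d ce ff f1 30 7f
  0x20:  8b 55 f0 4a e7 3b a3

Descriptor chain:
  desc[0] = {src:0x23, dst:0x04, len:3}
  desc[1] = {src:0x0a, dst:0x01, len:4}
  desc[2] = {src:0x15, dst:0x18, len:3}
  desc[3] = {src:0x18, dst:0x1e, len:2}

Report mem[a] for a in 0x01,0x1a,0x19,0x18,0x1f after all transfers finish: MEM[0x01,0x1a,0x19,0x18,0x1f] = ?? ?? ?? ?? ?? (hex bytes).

#0 dst[0x04+3] := {0x4a,0xe7,0x3b}
#1 dst[0x01+4] := {0x9b,0x39,0xfa,0x0a}
#2 dst[0x18+3] := {0x45,0xb6,0xf8}
#3 dst[0x1e+2] := {0x45,0xb6}
query mem[0x01]=0x9b, mem[0x1a]=0xf8, mem[0x19]=0xb6, mem[0x18]=0x45, mem[0x1f]=0xb6

MEM[0x01,0x1a,0x19,0x18,0x1f] = 9b f8 b6 45 b6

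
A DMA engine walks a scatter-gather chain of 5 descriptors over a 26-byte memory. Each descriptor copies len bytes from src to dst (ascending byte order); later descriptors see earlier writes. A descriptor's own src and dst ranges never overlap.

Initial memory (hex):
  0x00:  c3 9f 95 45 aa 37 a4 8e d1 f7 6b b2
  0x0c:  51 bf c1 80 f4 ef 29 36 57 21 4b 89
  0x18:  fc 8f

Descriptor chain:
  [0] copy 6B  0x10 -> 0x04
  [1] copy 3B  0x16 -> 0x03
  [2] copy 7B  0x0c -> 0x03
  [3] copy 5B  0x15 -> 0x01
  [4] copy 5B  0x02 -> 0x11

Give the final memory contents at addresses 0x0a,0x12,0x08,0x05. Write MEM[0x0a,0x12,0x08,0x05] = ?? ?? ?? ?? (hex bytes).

MEM[0x0a,0x12,0x08,0x05] = 6b 89 ef 8f

D0: mem[0x04..0x09] <- [f4 ef 29 36 57 21]
D1: mem[0x03..0x05] <- [4b 89 fc]
D2: mem[0x03..0x09] <- [51 bf c1 80 f4 ef 29]
D3: mem[0x01..0x05] <- [21 4b 89 fc 8f]
D4: mem[0x11..0x15] <- [4b 89 fc 8f 80]
query mem[0x0a]=0x6b, mem[0x12]=0x89, mem[0x08]=0xef, mem[0x05]=0x8f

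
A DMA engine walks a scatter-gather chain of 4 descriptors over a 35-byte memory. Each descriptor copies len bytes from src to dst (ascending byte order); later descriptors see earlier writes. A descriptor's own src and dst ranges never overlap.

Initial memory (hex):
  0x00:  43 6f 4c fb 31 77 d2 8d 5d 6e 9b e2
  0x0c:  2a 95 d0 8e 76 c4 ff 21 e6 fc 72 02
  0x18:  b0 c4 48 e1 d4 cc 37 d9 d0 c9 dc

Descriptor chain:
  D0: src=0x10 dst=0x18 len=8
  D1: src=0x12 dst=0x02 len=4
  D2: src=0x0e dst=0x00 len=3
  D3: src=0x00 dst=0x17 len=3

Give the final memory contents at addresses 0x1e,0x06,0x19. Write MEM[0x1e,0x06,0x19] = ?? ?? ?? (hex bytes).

MEM[0x1e,0x06,0x19] = 72 d2 76

  after D0: wrote 8B at 0x18 = 76c4ff21e6fc7202
  after D1: wrote 4B at 0x02 = ff21e6fc
  after D2: wrote 3B at 0x00 = d08e76
  after D3: wrote 3B at 0x17 = d08e76
query mem[0x1e]=0x72, mem[0x06]=0xd2, mem[0x19]=0x76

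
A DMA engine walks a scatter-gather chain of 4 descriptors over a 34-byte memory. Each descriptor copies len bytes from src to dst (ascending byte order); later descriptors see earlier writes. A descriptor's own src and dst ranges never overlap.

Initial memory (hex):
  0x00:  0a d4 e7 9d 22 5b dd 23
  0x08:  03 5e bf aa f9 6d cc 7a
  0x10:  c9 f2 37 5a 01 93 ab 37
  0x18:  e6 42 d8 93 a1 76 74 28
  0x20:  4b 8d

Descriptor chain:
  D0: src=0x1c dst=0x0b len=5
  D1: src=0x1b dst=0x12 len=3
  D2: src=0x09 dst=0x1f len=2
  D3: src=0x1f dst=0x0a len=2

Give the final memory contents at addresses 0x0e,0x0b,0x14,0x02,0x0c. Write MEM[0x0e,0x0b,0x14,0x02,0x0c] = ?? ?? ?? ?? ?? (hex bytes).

MEM[0x0e,0x0b,0x14,0x02,0x0c] = 28 bf 76 e7 76

#0 dst[0x0b+5] := {0xa1,0x76,0x74,0x28,0x4b}
#1 dst[0x12+3] := {0x93,0xa1,0x76}
#2 dst[0x1f+2] := {0x5e,0xbf}
#3 dst[0x0a+2] := {0x5e,0xbf}
query mem[0x0e]=0x28, mem[0x0b]=0xbf, mem[0x14]=0x76, mem[0x02]=0xe7, mem[0x0c]=0x76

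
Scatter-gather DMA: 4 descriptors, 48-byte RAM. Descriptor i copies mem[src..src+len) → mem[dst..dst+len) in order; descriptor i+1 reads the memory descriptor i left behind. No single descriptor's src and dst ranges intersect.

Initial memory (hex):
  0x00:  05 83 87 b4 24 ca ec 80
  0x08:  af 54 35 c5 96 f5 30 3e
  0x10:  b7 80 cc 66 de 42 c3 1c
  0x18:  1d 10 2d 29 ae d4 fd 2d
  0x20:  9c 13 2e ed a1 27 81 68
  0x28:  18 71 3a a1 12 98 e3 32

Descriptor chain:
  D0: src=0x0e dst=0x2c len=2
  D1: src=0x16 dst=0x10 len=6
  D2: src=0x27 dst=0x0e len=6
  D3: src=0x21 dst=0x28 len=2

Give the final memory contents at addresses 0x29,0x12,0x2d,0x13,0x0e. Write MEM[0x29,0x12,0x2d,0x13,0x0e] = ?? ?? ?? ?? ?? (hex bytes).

MEM[0x29,0x12,0x2d,0x13,0x0e] = 2e a1 3e 30 68

#0 dst[0x2c+2] := {0x30,0x3e}
#1 dst[0x10+6] := {0xc3,0x1c,0x1d,0x10,0x2d,0x29}
#2 dst[0x0e+6] := {0x68,0x18,0x71,0x3a,0xa1,0x30}
#3 dst[0x28+2] := {0x13,0x2e}
query mem[0x29]=0x2e, mem[0x12]=0xa1, mem[0x2d]=0x3e, mem[0x13]=0x30, mem[0x0e]=0x68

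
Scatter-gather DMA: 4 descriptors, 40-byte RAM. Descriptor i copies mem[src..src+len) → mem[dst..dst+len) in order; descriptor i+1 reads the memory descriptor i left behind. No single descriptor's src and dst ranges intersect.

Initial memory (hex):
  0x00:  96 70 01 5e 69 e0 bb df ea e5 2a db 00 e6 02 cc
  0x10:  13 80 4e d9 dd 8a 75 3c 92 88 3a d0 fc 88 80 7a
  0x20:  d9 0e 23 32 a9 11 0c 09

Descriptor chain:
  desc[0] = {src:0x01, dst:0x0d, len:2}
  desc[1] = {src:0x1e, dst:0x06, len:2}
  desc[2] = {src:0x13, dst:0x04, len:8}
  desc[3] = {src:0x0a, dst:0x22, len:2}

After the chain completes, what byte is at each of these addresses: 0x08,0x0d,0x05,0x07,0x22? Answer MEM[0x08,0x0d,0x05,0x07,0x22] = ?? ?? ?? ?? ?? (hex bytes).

[0] 0x01->0x0d len=2 : 70 01
[1] 0x1e->0x06 len=2 : 80 7a
[2] 0x13->0x04 len=8 : d9 dd 8a 75 3c 92 88 3a
[3] 0x0a->0x22 len=2 : 88 3a
query mem[0x08]=0x3c, mem[0x0d]=0x70, mem[0x05]=0xdd, mem[0x07]=0x75, mem[0x22]=0x88

MEM[0x08,0x0d,0x05,0x07,0x22] = 3c 70 dd 75 88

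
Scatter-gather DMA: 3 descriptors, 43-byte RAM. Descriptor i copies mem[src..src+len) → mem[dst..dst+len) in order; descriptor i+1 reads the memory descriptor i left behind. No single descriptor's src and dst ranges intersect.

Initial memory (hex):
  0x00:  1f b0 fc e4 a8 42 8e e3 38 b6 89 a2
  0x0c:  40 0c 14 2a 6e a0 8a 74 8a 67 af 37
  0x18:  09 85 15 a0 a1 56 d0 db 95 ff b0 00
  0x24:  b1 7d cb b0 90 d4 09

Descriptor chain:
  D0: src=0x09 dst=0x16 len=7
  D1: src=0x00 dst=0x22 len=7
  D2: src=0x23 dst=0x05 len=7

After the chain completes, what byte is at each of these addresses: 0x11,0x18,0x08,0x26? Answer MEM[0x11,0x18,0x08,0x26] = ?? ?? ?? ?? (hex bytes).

  after D0: wrote 7B at 0x16 = b689a2400c142a
  after D1: wrote 7B at 0x22 = 1fb0fce4a8428e
  after D2: wrote 7B at 0x05 = b0fce4a8428ed4
query mem[0x11]=0xa0, mem[0x18]=0xa2, mem[0x08]=0xa8, mem[0x26]=0xa8

MEM[0x11,0x18,0x08,0x26] = a0 a2 a8 a8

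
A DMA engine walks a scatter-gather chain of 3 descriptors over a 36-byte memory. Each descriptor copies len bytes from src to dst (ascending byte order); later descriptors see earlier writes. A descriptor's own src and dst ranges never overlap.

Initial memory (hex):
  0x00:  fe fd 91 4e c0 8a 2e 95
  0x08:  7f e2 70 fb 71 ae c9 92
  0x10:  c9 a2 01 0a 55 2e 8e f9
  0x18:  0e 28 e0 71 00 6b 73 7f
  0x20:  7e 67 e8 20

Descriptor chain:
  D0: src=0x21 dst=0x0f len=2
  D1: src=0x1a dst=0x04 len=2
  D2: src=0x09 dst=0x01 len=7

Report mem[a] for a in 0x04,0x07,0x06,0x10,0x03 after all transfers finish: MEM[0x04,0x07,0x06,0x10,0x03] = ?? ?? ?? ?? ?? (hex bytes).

MEM[0x04,0x07,0x06,0x10,0x03] = 71 67 c9 e8 fb

[0] 0x21->0x0f len=2 : 67 e8
[1] 0x1a->0x04 len=2 : e0 71
[2] 0x09->0x01 len=7 : e2 70 fb 71 ae c9 67
query mem[0x04]=0x71, mem[0x07]=0x67, mem[0x06]=0xc9, mem[0x10]=0xe8, mem[0x03]=0xfb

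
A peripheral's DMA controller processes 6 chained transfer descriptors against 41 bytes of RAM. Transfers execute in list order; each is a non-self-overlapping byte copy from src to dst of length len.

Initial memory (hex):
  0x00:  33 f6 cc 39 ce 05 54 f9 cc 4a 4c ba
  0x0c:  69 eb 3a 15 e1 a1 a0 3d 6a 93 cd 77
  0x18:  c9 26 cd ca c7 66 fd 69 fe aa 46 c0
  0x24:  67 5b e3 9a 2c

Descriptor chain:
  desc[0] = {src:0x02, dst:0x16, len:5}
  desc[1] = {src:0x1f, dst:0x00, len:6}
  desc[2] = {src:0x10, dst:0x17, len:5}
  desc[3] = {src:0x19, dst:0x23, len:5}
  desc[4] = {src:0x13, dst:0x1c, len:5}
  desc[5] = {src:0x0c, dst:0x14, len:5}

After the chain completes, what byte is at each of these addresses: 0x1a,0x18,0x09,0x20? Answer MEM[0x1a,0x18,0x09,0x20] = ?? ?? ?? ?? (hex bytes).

  after D0: wrote 5B at 0x16 = cc39ce0554
  after D1: wrote 6B at 0x00 = 69feaa46c067
  after D2: wrote 5B at 0x17 = e1a1a03d6a
  after D3: wrote 5B at 0x23 = a03d6ac766
  after D4: wrote 5B at 0x1c = 3d6a93cce1
  after D5: wrote 5B at 0x14 = 69eb3a15e1
query mem[0x1a]=0x3d, mem[0x18]=0xe1, mem[0x09]=0x4a, mem[0x20]=0xe1

MEM[0x1a,0x18,0x09,0x20] = 3d e1 4a e1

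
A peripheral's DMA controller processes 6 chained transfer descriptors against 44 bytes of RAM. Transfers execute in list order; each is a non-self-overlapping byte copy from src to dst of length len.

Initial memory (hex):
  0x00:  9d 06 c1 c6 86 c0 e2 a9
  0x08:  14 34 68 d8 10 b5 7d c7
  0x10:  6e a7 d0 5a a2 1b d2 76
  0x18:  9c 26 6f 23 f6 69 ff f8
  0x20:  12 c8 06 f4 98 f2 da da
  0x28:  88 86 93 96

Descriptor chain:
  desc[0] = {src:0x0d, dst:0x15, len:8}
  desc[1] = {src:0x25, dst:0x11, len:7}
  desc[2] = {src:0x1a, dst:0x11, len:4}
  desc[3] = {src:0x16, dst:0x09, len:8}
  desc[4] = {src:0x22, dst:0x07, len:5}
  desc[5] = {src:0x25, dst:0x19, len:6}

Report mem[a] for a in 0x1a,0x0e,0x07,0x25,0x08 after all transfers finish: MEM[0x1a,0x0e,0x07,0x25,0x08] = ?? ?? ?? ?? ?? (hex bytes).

MEM[0x1a,0x0e,0x07,0x25,0x08] = da 5a 06 f2 f4

#0 dst[0x15+8] := {0xb5,0x7d,0xc7,0x6e,0xa7,0xd0,0x5a,0xa2}
#1 dst[0x11+7] := {0xf2,0xda,0xda,0x88,0x86,0x93,0x96}
#2 dst[0x11+4] := {0xd0,0x5a,0xa2,0x69}
#3 dst[0x09+8] := {0x93,0x96,0x6e,0xa7,0xd0,0x5a,0xa2,0x69}
#4 dst[0x07+5] := {0x06,0xf4,0x98,0xf2,0xda}
#5 dst[0x19+6] := {0xf2,0xda,0xda,0x88,0x86,0x93}
query mem[0x1a]=0xda, mem[0x0e]=0x5a, mem[0x07]=0x06, mem[0x25]=0xf2, mem[0x08]=0xf4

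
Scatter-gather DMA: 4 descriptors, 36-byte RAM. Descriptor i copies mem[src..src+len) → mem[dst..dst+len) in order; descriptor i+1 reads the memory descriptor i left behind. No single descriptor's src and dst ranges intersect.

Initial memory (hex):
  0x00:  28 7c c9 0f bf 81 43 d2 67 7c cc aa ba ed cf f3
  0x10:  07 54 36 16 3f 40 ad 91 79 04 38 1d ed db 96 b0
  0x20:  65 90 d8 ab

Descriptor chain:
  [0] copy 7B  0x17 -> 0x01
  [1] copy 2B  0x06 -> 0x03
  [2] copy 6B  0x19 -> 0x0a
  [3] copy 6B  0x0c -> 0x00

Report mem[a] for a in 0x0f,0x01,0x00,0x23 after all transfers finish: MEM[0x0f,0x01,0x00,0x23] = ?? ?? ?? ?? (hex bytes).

MEM[0x0f,0x01,0x00,0x23] = 96 ed 1d ab

[0] 0x17->0x01 len=7 : 91 79 04 38 1d ed db
[1] 0x06->0x03 len=2 : ed db
[2] 0x19->0x0a len=6 : 04 38 1d ed db 96
[3] 0x0c->0x00 len=6 : 1d ed db 96 07 54
query mem[0x0f]=0x96, mem[0x01]=0xed, mem[0x00]=0x1d, mem[0x23]=0xab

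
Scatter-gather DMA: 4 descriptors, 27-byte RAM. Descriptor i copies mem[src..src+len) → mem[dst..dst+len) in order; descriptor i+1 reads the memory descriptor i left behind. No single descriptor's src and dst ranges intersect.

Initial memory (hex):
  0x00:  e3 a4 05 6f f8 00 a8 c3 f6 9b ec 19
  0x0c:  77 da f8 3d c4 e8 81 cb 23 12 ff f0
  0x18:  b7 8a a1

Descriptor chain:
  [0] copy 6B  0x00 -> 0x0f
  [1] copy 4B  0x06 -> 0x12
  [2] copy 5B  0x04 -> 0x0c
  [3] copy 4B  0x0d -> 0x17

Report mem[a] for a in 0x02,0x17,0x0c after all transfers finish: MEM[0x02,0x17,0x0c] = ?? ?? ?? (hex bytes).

[0] 0x00->0x0f len=6 : e3 a4 05 6f f8 00
[1] 0x06->0x12 len=4 : a8 c3 f6 9b
[2] 0x04->0x0c len=5 : f8 00 a8 c3 f6
[3] 0x0d->0x17 len=4 : 00 a8 c3 f6
query mem[0x02]=0x05, mem[0x17]=0x00, mem[0x0c]=0xf8

MEM[0x02,0x17,0x0c] = 05 00 f8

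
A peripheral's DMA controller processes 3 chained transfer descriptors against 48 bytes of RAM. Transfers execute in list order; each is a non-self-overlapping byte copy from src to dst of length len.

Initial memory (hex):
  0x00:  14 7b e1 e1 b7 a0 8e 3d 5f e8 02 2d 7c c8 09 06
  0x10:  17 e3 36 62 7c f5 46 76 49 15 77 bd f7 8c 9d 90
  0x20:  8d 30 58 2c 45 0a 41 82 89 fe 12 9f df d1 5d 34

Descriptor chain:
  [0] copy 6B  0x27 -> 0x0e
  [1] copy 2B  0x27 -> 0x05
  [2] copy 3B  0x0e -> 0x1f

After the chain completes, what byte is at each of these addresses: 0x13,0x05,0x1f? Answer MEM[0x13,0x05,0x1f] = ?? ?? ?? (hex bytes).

MEM[0x13,0x05,0x1f] = df 82 82

#0 dst[0x0e+6] := {0x82,0x89,0xfe,0x12,0x9f,0xdf}
#1 dst[0x05+2] := {0x82,0x89}
#2 dst[0x1f+3] := {0x82,0x89,0xfe}
query mem[0x13]=0xdf, mem[0x05]=0x82, mem[0x1f]=0x82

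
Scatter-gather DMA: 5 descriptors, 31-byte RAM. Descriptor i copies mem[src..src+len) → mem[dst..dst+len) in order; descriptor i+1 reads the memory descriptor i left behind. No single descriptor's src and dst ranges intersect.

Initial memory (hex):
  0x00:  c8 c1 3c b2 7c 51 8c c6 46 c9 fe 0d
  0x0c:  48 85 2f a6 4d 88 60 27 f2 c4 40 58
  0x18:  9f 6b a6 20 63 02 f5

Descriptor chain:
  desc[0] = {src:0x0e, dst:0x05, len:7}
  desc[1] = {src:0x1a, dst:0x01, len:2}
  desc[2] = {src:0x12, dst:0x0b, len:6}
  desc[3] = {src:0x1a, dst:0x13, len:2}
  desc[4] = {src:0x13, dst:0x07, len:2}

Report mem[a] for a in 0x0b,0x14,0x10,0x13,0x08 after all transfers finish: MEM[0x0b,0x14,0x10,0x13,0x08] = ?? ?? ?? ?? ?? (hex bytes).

MEM[0x0b,0x14,0x10,0x13,0x08] = 60 20 58 a6 20

#0 dst[0x05+7] := {0x2f,0xa6,0x4d,0x88,0x60,0x27,0xf2}
#1 dst[0x01+2] := {0xa6,0x20}
#2 dst[0x0b+6] := {0x60,0x27,0xf2,0xc4,0x40,0x58}
#3 dst[0x13+2] := {0xa6,0x20}
#4 dst[0x07+2] := {0xa6,0x20}
query mem[0x0b]=0x60, mem[0x14]=0x20, mem[0x10]=0x58, mem[0x13]=0xa6, mem[0x08]=0x20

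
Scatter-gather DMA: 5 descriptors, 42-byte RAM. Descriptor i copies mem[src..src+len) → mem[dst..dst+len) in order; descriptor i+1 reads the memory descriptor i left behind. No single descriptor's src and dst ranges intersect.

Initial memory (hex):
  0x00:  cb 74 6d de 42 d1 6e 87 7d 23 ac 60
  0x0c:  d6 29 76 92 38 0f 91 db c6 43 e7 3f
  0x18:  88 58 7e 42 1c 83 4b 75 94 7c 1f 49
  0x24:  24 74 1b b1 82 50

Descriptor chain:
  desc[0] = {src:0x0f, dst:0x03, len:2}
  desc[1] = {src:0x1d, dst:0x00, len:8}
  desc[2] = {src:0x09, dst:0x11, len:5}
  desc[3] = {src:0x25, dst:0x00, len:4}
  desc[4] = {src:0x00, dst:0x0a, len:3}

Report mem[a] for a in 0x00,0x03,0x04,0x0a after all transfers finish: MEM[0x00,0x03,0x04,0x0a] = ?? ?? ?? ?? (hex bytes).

  after D0: wrote 2B at 0x03 = 9238
  after D1: wrote 8B at 0x00 = 834b75947c1f4924
  after D2: wrote 5B at 0x11 = 23ac60d629
  after D3: wrote 4B at 0x00 = 741bb182
  after D4: wrote 3B at 0x0a = 741bb1
query mem[0x00]=0x74, mem[0x03]=0x82, mem[0x04]=0x7c, mem[0x0a]=0x74

MEM[0x00,0x03,0x04,0x0a] = 74 82 7c 74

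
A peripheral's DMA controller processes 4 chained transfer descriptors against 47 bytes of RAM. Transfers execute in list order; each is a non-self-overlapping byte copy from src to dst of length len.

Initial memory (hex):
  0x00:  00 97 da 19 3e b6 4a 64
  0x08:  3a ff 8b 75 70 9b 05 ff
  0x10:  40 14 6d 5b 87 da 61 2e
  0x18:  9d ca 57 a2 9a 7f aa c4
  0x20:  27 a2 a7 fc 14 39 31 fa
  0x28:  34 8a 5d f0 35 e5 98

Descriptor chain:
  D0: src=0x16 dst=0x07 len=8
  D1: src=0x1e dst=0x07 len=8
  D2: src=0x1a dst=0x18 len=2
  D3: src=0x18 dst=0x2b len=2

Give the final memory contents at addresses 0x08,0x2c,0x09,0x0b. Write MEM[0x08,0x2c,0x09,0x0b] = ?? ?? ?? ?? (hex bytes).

MEM[0x08,0x2c,0x09,0x0b] = c4 a2 27 a7

[0] 0x16->0x07 len=8 : 61 2e 9d ca 57 a2 9a 7f
[1] 0x1e->0x07 len=8 : aa c4 27 a2 a7 fc 14 39
[2] 0x1a->0x18 len=2 : 57 a2
[3] 0x18->0x2b len=2 : 57 a2
query mem[0x08]=0xc4, mem[0x2c]=0xa2, mem[0x09]=0x27, mem[0x0b]=0xa7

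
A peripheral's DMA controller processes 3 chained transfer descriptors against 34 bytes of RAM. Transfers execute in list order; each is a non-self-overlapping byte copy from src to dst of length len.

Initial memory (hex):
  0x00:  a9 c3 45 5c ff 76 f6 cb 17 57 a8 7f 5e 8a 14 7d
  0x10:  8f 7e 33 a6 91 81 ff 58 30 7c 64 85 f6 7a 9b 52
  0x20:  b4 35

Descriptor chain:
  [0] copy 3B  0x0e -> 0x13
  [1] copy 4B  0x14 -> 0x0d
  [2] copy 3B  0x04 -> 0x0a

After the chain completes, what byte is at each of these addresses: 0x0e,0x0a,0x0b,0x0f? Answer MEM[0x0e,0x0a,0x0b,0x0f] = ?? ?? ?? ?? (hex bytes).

MEM[0x0e,0x0a,0x0b,0x0f] = 8f ff 76 ff

[0] 0x0e->0x13 len=3 : 14 7d 8f
[1] 0x14->0x0d len=4 : 7d 8f ff 58
[2] 0x04->0x0a len=3 : ff 76 f6
query mem[0x0e]=0x8f, mem[0x0a]=0xff, mem[0x0b]=0x76, mem[0x0f]=0xff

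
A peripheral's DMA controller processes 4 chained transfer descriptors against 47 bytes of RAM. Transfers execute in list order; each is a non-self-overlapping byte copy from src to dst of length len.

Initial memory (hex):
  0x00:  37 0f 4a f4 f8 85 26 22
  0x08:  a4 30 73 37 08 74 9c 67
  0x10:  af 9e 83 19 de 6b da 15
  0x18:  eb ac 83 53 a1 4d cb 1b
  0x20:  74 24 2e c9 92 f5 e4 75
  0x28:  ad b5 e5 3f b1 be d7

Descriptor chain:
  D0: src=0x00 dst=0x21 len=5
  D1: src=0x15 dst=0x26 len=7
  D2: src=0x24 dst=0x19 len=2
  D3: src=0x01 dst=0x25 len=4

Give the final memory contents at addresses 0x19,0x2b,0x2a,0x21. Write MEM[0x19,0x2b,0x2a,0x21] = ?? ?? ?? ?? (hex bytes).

D0: mem[0x21..0x25] <- [37 0f 4a f4 f8]
D1: mem[0x26..0x2c] <- [6b da 15 eb ac 83 53]
D2: mem[0x19..0x1a] <- [f4 f8]
D3: mem[0x25..0x28] <- [0f 4a f4 f8]
query mem[0x19]=0xf4, mem[0x2b]=0x83, mem[0x2a]=0xac, mem[0x21]=0x37

MEM[0x19,0x2b,0x2a,0x21] = f4 83 ac 37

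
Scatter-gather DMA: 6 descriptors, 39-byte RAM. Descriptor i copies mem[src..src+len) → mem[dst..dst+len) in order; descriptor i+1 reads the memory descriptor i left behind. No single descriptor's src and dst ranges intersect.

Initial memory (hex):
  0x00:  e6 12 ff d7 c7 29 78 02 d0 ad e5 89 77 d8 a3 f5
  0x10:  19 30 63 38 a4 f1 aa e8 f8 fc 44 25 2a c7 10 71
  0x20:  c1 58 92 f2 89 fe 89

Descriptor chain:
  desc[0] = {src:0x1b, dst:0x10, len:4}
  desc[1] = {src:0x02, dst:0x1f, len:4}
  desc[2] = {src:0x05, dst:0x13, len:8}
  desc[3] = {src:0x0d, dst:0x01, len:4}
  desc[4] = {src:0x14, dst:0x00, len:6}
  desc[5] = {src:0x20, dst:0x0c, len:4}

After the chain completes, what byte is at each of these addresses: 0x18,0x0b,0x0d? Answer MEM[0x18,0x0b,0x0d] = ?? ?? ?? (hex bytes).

MEM[0x18,0x0b,0x0d] = e5 89 c7

  after D0: wrote 4B at 0x10 = 252ac710
  after D1: wrote 4B at 0x1f = ffd7c729
  after D2: wrote 8B at 0x13 = 297802d0ade58977
  after D3: wrote 4B at 0x01 = d8a3f525
  after D4: wrote 6B at 0x00 = 7802d0ade589
  after D5: wrote 4B at 0x0c = d7c729f2
query mem[0x18]=0xe5, mem[0x0b]=0x89, mem[0x0d]=0xc7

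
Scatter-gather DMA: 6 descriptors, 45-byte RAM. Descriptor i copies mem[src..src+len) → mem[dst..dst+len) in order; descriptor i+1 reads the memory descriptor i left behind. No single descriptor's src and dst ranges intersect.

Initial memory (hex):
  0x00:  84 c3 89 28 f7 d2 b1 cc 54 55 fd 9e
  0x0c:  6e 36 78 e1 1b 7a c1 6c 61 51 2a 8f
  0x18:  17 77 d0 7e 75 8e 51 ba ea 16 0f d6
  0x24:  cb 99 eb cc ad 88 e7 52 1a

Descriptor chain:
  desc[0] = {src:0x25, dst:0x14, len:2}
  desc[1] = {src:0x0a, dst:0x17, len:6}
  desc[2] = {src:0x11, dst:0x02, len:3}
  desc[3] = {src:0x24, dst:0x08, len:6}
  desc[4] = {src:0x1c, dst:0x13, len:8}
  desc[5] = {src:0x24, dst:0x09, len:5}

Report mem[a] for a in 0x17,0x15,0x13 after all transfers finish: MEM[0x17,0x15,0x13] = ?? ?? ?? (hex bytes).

MEM[0x17,0x15,0x13] = ea 51 e1

  after D0: wrote 2B at 0x14 = 99eb
  after D1: wrote 6B at 0x17 = fd9e6e3678e1
  after D2: wrote 3B at 0x02 = 7ac16c
  after D3: wrote 6B at 0x08 = cb99ebccad88
  after D4: wrote 8B at 0x13 = e18e51baea160fd6
  after D5: wrote 5B at 0x09 = cb99ebccad
query mem[0x17]=0xea, mem[0x15]=0x51, mem[0x13]=0xe1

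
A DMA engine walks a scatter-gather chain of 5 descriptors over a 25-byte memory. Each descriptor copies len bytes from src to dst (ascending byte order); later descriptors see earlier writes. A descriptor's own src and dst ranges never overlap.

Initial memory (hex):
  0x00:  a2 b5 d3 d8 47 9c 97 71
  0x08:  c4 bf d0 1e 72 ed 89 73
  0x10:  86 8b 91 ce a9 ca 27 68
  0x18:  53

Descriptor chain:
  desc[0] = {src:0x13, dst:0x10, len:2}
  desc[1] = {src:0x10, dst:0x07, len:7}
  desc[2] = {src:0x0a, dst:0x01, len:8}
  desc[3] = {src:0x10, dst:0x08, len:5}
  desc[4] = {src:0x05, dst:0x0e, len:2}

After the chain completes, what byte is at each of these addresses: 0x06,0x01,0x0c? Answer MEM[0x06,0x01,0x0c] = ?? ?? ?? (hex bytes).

MEM[0x06,0x01,0x0c] = 73 ce a9

[0] 0x13->0x10 len=2 : ce a9
[1] 0x10->0x07 len=7 : ce a9 91 ce a9 ca 27
[2] 0x0a->0x01 len=8 : ce a9 ca 27 89 73 ce a9
[3] 0x10->0x08 len=5 : ce a9 91 ce a9
[4] 0x05->0x0e len=2 : 89 73
query mem[0x06]=0x73, mem[0x01]=0xce, mem[0x0c]=0xa9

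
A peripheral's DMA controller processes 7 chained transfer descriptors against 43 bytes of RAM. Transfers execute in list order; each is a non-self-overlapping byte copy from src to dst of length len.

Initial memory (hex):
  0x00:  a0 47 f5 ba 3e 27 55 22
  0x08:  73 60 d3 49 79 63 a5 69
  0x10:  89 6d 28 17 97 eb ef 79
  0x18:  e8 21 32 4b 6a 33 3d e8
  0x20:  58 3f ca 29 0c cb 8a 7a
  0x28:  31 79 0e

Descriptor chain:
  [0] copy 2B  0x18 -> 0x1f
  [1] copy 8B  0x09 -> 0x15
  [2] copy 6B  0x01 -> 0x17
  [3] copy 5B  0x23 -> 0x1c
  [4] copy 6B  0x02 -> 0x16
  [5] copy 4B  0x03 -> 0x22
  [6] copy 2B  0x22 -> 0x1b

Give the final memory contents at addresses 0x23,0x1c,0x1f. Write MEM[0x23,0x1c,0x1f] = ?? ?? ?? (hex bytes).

  after D0: wrote 2B at 0x1f = e821
  after D1: wrote 8B at 0x15 = 60d3497963a56989
  after D2: wrote 6B at 0x17 = 47f5ba3e2755
  after D3: wrote 5B at 0x1c = 290ccb8a7a
  after D4: wrote 6B at 0x16 = f5ba3e275522
  after D5: wrote 4B at 0x22 = ba3e2755
  after D6: wrote 2B at 0x1b = ba3e
query mem[0x23]=0x3e, mem[0x1c]=0x3e, mem[0x1f]=0x8a

MEM[0x23,0x1c,0x1f] = 3e 3e 8a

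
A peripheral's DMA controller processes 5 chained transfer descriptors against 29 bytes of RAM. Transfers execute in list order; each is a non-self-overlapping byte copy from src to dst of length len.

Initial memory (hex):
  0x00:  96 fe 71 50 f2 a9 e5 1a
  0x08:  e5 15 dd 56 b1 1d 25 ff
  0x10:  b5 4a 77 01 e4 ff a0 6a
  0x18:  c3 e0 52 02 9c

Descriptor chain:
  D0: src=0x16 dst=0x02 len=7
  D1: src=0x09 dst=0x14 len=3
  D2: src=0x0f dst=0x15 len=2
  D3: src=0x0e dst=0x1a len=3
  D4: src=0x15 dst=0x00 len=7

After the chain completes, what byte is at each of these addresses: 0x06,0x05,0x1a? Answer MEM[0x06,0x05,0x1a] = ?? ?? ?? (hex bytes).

MEM[0x06,0x05,0x1a] = ff 25 25

  after D0: wrote 7B at 0x02 = a06ac3e052029c
  after D1: wrote 3B at 0x14 = 15dd56
  after D2: wrote 2B at 0x15 = ffb5
  after D3: wrote 3B at 0x1a = 25ffb5
  after D4: wrote 7B at 0x00 = ffb56ac3e025ff
query mem[0x06]=0xff, mem[0x05]=0x25, mem[0x1a]=0x25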